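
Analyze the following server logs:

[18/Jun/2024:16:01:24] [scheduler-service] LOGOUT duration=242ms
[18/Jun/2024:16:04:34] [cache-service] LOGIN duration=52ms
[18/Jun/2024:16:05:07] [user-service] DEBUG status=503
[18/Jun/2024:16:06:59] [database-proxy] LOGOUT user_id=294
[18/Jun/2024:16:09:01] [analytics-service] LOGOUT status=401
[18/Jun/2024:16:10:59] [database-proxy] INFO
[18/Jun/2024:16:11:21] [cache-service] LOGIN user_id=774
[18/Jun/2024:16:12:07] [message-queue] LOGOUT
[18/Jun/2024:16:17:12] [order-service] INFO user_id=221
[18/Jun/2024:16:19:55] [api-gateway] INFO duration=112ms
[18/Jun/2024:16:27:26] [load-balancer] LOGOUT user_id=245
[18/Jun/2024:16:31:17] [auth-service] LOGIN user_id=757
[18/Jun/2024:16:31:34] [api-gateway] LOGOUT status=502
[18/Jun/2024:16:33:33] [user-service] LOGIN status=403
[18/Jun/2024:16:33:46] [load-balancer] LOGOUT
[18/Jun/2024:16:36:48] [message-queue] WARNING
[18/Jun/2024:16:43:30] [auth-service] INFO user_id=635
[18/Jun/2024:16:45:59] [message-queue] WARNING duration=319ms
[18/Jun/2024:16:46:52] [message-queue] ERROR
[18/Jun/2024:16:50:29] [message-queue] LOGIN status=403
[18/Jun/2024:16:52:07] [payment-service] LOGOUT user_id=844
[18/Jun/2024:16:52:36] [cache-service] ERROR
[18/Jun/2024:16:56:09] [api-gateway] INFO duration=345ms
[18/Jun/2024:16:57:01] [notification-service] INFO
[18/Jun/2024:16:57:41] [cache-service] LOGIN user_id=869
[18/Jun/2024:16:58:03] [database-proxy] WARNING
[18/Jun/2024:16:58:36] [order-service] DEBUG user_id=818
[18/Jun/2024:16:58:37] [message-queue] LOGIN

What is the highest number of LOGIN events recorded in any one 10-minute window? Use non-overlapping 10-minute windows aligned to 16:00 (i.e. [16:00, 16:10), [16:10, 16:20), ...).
3

To find the burst window:

1. Divide the log period into non-overlapping 10-minute windows starting at 16:00
2. Count LOGIN events in each window
3. Find the window with maximum count
4. Maximum events in a window: 3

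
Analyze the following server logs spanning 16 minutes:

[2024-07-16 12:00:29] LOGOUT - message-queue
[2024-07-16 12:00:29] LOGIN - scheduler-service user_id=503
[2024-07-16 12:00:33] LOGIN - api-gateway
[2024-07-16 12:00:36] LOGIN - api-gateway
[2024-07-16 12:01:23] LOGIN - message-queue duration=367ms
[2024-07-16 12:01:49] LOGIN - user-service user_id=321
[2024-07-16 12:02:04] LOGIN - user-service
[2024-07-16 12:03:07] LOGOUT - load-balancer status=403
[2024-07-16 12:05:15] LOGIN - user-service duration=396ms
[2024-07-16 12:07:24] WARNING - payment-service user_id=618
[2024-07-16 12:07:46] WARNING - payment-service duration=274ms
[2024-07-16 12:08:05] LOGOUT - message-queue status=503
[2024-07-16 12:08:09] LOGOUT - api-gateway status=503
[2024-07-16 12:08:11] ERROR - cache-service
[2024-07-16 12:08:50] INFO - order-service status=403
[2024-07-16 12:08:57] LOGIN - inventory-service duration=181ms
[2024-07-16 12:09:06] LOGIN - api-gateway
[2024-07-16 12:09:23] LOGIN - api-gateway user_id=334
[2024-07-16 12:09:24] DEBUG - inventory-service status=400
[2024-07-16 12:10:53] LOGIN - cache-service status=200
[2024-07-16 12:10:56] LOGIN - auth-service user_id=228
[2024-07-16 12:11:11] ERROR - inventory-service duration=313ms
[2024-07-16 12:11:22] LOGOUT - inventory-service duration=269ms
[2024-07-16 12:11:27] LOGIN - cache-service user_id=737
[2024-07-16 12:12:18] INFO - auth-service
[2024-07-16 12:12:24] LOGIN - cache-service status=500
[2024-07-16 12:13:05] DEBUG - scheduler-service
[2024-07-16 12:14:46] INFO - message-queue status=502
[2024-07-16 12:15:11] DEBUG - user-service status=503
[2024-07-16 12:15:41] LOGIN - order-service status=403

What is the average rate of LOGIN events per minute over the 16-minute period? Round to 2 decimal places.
0.94

To calculate the rate:

1. Count total LOGIN events: 15
2. Total time period: 16 minutes
3. Rate = 15 / 16 = 0.94 events per minute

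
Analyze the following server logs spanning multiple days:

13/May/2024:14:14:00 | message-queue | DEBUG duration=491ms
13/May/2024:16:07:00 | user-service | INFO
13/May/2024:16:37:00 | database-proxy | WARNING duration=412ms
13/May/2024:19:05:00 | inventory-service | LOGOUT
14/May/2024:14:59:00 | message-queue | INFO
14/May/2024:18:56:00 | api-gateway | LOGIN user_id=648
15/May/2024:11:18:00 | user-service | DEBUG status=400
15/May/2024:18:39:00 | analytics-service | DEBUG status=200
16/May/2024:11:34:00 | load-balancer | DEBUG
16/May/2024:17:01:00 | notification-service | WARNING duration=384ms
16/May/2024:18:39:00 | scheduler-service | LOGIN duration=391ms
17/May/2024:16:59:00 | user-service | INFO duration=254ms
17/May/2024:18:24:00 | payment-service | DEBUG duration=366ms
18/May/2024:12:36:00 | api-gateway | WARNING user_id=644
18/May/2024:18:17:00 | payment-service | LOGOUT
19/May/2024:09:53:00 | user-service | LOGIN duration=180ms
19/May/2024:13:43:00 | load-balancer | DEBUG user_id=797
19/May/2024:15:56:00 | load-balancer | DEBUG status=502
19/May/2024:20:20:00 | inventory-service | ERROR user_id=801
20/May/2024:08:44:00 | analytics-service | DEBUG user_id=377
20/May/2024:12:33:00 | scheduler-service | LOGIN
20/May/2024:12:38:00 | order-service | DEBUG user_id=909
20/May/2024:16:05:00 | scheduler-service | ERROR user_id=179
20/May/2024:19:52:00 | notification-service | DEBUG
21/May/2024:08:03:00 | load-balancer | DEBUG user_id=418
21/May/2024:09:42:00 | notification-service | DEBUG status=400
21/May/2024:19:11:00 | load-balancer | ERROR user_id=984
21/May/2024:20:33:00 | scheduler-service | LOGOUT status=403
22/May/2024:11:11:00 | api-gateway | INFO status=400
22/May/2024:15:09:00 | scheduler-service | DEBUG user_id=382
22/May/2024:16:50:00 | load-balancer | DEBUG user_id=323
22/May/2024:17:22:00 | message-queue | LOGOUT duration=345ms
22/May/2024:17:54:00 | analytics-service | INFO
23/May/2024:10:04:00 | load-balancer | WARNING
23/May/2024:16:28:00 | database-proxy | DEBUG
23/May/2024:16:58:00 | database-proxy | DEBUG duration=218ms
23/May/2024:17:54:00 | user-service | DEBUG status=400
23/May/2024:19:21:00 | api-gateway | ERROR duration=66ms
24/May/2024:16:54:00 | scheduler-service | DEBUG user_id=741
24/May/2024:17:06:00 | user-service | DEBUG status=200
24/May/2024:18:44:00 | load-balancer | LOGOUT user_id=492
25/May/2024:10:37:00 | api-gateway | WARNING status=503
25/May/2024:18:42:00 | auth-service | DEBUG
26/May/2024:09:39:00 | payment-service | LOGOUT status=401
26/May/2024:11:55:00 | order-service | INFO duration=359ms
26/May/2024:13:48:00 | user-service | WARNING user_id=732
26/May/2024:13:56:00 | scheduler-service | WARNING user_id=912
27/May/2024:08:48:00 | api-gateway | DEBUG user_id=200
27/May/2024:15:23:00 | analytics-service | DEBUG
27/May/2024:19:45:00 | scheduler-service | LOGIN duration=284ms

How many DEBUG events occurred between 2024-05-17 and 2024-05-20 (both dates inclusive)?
6

To filter by date range:

1. Date range: 2024-05-17 through 2024-05-20, both dates inclusive
2. Filter for DEBUG events whose date falls in this range
3. Count matching events: 6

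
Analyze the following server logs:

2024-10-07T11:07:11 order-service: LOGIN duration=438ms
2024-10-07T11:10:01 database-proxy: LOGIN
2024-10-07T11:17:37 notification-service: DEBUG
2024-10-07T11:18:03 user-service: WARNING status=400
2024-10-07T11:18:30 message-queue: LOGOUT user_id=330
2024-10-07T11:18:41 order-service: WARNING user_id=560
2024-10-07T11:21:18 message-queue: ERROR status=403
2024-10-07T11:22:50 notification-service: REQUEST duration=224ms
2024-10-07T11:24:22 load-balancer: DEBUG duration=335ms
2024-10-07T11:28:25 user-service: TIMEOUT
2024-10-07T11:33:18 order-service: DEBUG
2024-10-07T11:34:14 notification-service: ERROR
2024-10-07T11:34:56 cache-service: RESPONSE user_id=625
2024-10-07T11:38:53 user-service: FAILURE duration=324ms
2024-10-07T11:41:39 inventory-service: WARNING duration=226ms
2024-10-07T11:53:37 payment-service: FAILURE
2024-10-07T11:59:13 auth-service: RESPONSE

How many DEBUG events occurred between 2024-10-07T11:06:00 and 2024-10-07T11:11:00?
0

To count events in the time window:

1. Window boundaries: 2024-10-07T11:06:00 to 2024-10-07T11:11:00
2. Filter for DEBUG events within this window
3. Count matching events: 0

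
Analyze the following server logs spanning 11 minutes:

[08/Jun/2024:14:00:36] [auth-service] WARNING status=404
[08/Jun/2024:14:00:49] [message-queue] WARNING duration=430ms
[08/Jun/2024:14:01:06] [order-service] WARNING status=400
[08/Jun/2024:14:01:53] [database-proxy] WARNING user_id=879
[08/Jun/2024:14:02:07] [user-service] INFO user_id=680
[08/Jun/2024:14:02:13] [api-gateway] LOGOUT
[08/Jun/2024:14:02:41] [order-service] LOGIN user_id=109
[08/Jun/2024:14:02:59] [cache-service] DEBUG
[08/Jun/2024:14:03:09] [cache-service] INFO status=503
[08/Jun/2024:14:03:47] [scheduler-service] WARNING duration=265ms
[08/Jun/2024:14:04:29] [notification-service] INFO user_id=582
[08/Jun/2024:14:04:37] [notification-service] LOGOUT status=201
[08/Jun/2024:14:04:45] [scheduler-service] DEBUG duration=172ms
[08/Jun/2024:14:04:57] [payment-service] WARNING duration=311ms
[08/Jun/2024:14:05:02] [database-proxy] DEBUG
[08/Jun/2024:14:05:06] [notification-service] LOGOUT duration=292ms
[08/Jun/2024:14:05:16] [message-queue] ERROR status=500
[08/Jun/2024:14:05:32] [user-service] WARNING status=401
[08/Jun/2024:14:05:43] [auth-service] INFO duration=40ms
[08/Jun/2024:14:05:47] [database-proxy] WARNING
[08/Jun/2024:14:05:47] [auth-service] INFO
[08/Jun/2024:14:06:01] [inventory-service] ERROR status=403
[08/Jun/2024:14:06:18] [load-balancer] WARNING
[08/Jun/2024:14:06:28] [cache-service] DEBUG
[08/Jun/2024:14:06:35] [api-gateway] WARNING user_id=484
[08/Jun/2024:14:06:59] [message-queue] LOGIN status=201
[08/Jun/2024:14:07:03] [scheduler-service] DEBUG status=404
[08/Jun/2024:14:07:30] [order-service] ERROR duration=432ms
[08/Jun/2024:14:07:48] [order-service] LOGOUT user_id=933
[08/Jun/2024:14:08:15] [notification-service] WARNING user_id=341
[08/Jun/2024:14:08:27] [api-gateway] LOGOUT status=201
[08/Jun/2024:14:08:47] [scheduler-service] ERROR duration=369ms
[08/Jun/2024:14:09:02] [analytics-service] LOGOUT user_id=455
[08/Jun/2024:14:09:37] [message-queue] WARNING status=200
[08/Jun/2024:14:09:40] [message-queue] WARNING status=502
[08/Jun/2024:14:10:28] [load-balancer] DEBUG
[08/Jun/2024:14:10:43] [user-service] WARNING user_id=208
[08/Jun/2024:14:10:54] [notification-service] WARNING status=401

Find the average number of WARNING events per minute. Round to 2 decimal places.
1.36

To calculate the rate:

1. Count total WARNING events: 15
2. Total time period: 11 minutes
3. Rate = 15 / 11 = 1.36 events per minute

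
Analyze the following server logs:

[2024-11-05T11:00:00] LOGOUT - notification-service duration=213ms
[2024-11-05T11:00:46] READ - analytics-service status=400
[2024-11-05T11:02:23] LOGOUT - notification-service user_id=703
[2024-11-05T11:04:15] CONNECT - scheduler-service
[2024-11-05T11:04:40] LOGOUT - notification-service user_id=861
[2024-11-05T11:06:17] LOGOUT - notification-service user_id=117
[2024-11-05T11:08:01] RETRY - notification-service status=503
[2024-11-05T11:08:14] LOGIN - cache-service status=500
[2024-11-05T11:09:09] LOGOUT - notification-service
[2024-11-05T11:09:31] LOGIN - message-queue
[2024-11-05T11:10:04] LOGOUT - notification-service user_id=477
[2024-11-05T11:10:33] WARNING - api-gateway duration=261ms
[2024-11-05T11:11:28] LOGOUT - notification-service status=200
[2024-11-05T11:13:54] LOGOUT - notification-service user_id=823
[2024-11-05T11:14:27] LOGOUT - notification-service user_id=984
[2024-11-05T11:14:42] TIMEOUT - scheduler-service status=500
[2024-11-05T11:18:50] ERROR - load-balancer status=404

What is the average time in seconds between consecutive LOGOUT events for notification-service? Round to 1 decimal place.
108.4

To calculate average interval:

1. Find all LOGOUT events for notification-service in order
2. Calculate time gaps between consecutive events
3. Compute mean of gaps: 867 / 8 = 108.4 seconds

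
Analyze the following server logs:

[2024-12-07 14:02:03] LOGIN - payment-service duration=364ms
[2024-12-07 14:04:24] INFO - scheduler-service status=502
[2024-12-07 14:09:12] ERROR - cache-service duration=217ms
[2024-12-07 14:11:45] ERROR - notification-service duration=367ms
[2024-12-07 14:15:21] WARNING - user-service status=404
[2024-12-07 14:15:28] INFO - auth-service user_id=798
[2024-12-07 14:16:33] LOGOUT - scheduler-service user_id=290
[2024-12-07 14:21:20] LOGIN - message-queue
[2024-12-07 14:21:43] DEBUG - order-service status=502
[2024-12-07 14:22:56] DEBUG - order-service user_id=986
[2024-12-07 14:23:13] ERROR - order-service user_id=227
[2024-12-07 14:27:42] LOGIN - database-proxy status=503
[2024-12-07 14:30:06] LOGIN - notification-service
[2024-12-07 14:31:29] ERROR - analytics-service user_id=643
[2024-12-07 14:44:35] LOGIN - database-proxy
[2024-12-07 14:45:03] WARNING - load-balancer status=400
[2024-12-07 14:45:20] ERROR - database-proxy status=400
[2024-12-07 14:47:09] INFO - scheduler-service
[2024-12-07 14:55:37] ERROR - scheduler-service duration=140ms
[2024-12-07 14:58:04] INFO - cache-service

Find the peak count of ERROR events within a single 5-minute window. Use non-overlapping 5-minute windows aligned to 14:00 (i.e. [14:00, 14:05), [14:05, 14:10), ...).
1

To find the burst window:

1. Divide the log period into non-overlapping 5-minute windows starting at 14:00
2. Count ERROR events in each window
3. Find the window with maximum count
4. Maximum events in a window: 1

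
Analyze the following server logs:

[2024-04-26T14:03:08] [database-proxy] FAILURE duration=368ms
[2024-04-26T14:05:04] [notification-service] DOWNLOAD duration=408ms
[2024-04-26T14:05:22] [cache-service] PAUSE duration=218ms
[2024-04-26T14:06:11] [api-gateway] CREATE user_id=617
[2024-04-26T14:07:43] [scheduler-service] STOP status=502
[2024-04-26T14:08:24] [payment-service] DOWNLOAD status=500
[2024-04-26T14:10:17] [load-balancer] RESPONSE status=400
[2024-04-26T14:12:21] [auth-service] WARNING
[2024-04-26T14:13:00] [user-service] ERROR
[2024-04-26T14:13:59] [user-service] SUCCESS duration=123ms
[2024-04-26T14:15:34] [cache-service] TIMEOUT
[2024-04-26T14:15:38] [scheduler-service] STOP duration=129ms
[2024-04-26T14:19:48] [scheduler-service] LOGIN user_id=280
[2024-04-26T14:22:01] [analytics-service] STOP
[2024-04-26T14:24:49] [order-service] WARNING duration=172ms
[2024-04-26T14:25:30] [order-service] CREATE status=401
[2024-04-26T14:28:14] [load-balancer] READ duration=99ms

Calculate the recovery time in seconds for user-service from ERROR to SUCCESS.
59

To calculate recovery time:

1. Find ERROR event for user-service: 2024-04-26T14:13:00
2. Find next SUCCESS event for user-service: 2024-04-26T14:13:59
3. Recovery time: 2024-04-26T14:13:59 - 2024-04-26T14:13:00 = 59 seconds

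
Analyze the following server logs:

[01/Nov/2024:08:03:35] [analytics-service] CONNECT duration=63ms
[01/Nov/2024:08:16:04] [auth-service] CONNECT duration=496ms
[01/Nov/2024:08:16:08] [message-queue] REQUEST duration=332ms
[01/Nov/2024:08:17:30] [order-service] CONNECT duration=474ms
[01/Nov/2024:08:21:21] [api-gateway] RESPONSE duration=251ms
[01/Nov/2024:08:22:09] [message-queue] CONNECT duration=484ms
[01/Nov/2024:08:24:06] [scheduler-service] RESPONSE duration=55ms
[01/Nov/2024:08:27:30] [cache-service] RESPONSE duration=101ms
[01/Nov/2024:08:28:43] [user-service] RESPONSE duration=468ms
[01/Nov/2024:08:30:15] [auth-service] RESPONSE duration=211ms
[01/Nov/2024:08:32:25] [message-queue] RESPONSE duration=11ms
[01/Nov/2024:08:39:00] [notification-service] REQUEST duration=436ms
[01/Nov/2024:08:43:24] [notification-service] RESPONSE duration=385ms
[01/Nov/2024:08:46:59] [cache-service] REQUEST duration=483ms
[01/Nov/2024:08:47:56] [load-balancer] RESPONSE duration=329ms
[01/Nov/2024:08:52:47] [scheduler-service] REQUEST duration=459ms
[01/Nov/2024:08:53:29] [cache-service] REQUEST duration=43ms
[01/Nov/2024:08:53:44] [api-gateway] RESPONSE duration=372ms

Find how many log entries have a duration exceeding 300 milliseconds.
11

To count timeouts:

1. Threshold: 300ms
2. Extract duration from each log entry
3. Count entries where duration > 300
4. Timeout count: 11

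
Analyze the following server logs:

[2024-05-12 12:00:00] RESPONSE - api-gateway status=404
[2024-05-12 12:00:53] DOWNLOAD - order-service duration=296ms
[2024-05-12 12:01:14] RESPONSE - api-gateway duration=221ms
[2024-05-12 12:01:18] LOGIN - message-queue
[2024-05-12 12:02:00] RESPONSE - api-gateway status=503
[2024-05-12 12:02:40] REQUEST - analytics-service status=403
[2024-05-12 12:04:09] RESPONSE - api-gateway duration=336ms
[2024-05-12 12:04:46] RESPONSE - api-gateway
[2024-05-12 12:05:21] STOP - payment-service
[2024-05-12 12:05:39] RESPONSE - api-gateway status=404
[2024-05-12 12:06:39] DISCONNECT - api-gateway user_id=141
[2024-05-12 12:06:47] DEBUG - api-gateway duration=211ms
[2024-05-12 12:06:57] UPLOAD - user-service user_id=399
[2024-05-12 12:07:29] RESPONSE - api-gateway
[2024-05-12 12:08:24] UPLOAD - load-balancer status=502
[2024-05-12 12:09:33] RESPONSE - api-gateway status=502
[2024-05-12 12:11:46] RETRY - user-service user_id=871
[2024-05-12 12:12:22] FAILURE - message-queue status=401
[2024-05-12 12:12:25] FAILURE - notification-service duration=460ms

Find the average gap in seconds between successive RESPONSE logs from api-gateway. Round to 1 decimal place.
81.9

To calculate average interval:

1. Find all RESPONSE events for api-gateway in order
2. Calculate time gaps between consecutive events
3. Compute mean of gaps: 573 / 7 = 81.9 seconds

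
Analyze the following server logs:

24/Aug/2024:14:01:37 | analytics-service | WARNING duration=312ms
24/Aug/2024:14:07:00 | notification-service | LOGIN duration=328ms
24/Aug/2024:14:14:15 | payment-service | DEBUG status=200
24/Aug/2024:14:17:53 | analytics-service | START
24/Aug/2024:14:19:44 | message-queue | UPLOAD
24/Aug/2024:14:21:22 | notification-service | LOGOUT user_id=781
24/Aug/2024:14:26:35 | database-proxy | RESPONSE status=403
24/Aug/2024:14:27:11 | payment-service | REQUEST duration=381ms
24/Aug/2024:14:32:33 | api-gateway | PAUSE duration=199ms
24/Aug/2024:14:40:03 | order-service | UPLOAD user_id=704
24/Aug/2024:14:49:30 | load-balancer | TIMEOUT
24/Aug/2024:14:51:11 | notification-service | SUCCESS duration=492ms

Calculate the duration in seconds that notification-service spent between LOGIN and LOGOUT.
862

To calculate state duration:

1. Find LOGIN event for notification-service: 24/Aug/2024:14:07:00
2. Find LOGOUT event for notification-service: 24/Aug/2024:14:21:22
3. Calculate duration: 24/Aug/2024:14:21:22 - 24/Aug/2024:14:07:00 = 862 seconds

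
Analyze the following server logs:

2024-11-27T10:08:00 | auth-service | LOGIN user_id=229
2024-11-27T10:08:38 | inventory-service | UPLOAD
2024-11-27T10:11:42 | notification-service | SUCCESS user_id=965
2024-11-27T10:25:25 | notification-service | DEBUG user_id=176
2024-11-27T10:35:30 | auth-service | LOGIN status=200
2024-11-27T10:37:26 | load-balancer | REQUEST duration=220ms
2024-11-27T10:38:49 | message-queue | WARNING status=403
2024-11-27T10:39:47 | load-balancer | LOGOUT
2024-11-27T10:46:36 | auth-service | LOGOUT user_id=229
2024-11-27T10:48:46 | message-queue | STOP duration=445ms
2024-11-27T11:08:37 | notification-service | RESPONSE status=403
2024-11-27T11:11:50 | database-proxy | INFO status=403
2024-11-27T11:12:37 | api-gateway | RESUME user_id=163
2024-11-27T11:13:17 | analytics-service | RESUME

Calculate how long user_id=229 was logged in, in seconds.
2316

To calculate session duration:

1. Find LOGIN event for user_id=229: 2024-11-27T10:08:00
2. Find LOGOUT event for user_id=229: 2024-11-27T10:46:36
3. Session duration: 2024-11-27T10:46:36 - 2024-11-27T10:08:00 = 2316 seconds (38 minutes)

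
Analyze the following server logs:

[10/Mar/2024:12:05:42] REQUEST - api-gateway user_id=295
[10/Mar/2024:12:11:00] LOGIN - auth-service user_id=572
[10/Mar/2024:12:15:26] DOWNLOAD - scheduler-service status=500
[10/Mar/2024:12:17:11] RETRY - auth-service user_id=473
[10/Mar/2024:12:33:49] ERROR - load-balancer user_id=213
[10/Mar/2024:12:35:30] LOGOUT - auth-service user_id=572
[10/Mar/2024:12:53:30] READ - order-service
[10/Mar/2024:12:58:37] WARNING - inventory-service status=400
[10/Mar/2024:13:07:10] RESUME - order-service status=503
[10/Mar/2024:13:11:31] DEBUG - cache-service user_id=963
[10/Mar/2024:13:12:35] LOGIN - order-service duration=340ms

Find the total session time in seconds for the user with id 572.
1470

To calculate session duration:

1. Find LOGIN event for user_id=572: 10/Mar/2024:12:11:00
2. Find LOGOUT event for user_id=572: 10/Mar/2024:12:35:30
3. Session duration: 10/Mar/2024:12:35:30 - 10/Mar/2024:12:11:00 = 1470 seconds (24 minutes)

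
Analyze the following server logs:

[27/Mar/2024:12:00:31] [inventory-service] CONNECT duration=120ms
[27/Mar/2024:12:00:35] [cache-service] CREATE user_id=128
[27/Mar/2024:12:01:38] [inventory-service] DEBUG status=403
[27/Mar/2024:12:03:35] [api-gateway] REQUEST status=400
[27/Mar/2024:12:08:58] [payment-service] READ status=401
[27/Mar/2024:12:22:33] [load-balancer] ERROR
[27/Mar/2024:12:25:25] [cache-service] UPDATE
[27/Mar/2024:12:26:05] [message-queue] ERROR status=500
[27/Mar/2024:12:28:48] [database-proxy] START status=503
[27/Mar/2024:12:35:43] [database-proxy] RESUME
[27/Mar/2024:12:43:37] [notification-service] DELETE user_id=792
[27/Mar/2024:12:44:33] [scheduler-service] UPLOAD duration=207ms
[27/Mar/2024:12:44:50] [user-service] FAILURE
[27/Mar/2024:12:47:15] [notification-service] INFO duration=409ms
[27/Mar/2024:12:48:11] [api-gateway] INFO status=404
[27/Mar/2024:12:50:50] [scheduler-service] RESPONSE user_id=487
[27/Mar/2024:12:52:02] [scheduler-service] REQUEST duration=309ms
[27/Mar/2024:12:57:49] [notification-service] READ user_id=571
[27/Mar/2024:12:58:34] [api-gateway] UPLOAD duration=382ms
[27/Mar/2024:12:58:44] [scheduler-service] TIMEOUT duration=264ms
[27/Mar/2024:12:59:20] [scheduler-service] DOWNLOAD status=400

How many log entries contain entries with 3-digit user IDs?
4

To find matching entries:

1. Pattern to match: entries with 3-digit user IDs
2. Scan each log entry for the pattern
3. Count matches: 4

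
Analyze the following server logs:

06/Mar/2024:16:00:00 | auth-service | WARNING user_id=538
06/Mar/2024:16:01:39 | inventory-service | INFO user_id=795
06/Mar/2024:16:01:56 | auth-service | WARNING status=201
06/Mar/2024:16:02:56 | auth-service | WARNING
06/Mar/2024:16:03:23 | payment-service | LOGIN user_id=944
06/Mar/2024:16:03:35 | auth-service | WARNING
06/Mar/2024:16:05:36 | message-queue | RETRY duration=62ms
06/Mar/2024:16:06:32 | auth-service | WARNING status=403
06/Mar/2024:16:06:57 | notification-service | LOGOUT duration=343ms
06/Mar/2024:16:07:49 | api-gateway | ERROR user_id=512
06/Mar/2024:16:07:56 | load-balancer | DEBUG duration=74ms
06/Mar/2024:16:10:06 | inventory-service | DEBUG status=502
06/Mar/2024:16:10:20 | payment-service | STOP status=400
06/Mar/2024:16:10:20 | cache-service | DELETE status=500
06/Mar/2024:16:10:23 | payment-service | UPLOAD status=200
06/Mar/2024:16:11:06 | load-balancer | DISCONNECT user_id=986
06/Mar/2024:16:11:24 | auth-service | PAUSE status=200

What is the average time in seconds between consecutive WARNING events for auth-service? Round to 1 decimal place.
98.0

To calculate average interval:

1. Find all WARNING events for auth-service in order
2. Calculate time gaps between consecutive events
3. Compute mean of gaps: 392 / 4 = 98.0 seconds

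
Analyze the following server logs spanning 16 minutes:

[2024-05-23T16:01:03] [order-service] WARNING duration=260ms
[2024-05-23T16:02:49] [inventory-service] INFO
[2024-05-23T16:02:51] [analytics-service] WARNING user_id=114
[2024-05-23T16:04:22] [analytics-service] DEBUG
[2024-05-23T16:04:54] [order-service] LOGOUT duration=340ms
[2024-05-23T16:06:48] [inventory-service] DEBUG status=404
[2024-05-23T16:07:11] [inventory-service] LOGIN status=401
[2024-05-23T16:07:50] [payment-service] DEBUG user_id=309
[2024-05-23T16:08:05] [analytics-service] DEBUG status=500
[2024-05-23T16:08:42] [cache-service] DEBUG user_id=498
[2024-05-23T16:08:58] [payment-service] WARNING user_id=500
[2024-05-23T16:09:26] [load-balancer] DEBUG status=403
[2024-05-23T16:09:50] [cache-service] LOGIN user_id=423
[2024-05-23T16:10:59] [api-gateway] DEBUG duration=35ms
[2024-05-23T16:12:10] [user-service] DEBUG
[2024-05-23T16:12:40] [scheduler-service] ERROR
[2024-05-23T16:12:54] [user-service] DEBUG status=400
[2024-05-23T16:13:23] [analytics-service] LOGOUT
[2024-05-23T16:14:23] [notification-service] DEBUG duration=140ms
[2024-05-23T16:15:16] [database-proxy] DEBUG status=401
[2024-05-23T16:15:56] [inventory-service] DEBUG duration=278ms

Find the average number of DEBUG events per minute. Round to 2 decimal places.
0.75

To calculate the rate:

1. Count total DEBUG events: 12
2. Total time period: 16 minutes
3. Rate = 12 / 16 = 0.75 events per minute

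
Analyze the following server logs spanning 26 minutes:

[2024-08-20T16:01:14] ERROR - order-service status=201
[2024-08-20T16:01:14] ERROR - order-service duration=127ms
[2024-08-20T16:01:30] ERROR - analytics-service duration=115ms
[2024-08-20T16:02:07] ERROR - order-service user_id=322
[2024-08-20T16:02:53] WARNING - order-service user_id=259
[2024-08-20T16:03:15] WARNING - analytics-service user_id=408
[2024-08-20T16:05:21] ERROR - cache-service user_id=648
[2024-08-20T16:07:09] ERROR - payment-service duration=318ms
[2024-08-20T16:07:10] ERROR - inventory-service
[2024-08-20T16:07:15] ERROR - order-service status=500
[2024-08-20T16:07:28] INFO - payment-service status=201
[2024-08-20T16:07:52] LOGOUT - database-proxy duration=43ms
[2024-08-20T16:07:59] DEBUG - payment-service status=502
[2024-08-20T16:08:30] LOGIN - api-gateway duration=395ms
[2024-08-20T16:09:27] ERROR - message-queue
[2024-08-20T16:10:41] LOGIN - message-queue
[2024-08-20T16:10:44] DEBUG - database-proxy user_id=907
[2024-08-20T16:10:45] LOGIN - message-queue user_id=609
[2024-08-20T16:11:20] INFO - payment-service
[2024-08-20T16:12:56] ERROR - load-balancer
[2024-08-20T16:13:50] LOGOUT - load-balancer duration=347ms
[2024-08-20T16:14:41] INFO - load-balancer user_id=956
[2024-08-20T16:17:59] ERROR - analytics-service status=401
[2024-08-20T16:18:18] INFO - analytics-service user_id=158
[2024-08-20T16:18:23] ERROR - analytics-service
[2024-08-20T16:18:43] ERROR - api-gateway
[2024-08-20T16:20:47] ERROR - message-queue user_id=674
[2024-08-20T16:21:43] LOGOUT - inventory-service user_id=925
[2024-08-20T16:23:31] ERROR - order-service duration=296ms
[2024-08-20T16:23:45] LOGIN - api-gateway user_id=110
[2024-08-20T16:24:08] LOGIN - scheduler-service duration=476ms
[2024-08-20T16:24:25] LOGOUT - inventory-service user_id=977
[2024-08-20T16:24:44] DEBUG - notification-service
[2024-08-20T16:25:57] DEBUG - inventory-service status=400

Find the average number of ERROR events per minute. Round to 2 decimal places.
0.58

To calculate the rate:

1. Count total ERROR events: 15
2. Total time period: 26 minutes
3. Rate = 15 / 26 = 0.58 events per minute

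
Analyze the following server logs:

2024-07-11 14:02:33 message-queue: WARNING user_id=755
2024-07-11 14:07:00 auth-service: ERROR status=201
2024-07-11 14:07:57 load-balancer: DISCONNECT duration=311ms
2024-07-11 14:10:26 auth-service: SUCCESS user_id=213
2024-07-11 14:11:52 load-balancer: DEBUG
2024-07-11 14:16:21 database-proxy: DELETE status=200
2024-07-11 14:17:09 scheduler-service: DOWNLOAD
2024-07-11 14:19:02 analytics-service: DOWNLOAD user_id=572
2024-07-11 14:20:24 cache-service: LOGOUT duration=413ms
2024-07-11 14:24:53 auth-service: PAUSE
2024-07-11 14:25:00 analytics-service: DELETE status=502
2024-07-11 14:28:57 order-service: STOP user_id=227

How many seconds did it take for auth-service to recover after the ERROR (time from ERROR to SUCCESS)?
206

To calculate recovery time:

1. Find ERROR event for auth-service: 2024-07-11 14:07:00
2. Find next SUCCESS event for auth-service: 2024-07-11 14:10:26
3. Recovery time: 2024-07-11 14:10:26 - 2024-07-11 14:07:00 = 206 seconds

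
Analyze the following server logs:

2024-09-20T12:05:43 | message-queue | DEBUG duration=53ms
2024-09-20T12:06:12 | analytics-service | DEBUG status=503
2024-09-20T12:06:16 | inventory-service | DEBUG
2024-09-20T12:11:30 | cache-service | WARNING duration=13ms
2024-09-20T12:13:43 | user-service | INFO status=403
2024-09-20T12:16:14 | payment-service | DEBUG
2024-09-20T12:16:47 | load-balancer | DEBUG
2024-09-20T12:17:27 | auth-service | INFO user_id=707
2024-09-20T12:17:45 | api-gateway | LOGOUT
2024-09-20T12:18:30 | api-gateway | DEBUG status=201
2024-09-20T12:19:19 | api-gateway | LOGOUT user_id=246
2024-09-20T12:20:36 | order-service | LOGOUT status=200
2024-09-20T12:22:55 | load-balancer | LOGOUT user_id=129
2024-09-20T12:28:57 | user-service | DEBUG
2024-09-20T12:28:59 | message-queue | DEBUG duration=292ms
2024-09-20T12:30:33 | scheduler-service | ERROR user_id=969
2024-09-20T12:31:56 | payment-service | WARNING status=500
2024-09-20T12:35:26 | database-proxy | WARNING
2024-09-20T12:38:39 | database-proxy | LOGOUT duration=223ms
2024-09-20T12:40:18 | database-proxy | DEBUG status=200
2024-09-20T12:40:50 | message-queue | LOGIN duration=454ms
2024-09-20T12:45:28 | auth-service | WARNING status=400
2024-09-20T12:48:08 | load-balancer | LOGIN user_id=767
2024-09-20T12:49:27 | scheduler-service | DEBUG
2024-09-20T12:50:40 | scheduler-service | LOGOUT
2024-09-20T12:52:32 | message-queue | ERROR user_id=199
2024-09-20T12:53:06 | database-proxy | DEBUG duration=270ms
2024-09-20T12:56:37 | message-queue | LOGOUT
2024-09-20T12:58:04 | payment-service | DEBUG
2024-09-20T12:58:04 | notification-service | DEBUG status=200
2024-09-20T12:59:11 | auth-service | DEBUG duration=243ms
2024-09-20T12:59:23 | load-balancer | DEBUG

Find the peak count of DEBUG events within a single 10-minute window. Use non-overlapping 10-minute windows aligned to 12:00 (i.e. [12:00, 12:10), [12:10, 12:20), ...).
5

To find the burst window:

1. Divide the log period into non-overlapping 10-minute windows starting at 12:00
2. Count DEBUG events in each window
3. Find the window with maximum count
4. Maximum events in a window: 5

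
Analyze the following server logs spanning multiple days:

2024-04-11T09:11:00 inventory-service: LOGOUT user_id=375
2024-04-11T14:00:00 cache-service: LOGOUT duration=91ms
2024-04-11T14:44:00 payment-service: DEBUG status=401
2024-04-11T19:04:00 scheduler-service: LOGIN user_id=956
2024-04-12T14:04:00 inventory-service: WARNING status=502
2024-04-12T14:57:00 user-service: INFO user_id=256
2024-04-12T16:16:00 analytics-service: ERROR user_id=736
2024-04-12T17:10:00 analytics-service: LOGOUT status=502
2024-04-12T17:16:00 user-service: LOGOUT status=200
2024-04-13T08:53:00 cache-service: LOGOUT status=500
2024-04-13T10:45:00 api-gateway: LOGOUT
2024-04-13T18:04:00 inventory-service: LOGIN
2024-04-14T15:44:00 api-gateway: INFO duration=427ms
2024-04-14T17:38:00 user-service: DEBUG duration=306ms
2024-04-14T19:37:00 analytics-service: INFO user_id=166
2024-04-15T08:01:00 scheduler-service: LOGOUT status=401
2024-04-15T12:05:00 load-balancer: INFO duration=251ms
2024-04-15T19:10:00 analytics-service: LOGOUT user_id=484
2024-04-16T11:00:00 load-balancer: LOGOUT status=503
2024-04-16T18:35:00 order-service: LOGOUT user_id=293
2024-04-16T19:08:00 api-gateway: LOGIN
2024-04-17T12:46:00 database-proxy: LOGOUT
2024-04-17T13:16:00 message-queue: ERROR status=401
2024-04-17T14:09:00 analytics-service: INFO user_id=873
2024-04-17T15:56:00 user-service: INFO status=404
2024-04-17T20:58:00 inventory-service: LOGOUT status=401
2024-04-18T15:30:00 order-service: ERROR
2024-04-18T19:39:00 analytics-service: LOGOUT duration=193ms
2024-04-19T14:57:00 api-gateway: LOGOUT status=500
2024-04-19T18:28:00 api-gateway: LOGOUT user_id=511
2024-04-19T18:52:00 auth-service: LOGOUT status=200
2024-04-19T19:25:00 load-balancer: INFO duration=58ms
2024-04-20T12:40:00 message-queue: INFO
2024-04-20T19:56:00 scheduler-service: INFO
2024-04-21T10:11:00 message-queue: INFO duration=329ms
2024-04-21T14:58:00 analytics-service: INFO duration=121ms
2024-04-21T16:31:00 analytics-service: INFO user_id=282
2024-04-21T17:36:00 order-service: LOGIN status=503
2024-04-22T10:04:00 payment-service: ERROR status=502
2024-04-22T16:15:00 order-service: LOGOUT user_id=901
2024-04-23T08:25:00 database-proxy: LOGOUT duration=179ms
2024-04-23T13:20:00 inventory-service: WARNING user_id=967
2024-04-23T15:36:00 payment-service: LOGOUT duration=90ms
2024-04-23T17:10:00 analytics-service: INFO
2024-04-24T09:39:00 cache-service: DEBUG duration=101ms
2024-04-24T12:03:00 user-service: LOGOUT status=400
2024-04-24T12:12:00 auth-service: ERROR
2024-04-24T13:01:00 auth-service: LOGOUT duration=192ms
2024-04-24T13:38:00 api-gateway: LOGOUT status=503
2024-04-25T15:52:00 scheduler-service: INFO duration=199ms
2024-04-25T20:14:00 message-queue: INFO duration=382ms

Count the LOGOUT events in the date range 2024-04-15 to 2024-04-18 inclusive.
7

To filter by date range:

1. Date range: 2024-04-15 through 2024-04-18, both dates inclusive
2. Filter for LOGOUT events whose date falls in this range
3. Count matching events: 7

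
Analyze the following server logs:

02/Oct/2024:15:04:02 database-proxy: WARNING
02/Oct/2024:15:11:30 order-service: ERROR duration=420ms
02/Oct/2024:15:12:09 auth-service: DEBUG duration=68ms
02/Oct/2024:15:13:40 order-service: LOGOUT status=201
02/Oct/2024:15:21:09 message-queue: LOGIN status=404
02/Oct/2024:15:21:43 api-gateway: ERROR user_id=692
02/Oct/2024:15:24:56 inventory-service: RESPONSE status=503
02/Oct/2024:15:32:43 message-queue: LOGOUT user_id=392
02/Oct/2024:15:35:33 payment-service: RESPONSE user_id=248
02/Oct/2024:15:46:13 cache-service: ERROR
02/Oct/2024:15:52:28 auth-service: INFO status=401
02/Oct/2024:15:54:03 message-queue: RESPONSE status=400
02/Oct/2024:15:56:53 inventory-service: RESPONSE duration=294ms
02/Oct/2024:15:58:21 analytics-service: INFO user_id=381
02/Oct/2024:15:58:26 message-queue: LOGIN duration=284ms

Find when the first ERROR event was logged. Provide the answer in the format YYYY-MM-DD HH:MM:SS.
2024-10-02 15:11:30

To find the first event:

1. Filter for all ERROR events
2. Sort by timestamp
3. Select the first one
4. Timestamp: 2024-10-02 15:11:30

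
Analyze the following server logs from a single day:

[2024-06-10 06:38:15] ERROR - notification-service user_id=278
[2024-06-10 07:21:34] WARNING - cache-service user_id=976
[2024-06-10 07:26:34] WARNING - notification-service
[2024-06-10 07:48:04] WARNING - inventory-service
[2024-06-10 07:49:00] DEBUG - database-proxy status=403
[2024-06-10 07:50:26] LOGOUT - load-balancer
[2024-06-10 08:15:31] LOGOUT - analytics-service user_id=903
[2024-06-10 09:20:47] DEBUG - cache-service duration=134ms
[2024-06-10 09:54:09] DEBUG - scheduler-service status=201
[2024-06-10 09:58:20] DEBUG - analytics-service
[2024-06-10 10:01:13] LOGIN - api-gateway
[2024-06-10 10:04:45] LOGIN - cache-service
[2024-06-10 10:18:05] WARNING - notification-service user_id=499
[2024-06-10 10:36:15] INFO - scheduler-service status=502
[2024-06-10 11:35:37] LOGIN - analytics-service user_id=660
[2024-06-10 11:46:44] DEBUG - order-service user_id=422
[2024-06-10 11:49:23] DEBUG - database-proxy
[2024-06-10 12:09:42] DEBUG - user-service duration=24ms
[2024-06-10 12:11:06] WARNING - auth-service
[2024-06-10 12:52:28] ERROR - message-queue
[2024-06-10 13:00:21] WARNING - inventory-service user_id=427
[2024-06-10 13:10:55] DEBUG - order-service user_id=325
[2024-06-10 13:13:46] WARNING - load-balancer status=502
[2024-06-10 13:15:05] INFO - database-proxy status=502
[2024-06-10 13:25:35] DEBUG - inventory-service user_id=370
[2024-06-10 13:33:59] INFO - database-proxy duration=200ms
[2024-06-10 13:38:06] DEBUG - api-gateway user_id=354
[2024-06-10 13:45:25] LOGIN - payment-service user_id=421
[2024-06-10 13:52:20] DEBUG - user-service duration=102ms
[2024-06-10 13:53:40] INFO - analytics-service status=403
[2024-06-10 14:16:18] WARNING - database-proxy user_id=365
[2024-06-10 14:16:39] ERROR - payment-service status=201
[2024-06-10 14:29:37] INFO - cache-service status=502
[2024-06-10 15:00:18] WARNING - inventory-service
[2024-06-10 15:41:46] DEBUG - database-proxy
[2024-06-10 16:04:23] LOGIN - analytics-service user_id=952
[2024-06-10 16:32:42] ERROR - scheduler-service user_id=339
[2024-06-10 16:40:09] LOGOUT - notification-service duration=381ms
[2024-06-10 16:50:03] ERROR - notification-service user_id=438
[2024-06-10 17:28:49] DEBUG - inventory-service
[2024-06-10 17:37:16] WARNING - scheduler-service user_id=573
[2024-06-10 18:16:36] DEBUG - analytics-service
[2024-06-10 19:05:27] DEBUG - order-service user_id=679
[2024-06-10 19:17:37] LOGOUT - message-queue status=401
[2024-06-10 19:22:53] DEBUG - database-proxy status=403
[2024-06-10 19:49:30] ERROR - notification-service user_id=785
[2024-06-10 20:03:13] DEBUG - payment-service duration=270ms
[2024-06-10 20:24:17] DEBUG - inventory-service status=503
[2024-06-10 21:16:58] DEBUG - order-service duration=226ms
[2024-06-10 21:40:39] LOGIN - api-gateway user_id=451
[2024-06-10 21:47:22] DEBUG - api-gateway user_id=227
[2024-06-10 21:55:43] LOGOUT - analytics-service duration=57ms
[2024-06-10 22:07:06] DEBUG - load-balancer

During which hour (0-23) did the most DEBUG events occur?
13

To find the peak hour:

1. Group all DEBUG events by hour
2. Count events in each hour
3. Find hour with maximum count
4. Peak hour: 13 (with 4 events)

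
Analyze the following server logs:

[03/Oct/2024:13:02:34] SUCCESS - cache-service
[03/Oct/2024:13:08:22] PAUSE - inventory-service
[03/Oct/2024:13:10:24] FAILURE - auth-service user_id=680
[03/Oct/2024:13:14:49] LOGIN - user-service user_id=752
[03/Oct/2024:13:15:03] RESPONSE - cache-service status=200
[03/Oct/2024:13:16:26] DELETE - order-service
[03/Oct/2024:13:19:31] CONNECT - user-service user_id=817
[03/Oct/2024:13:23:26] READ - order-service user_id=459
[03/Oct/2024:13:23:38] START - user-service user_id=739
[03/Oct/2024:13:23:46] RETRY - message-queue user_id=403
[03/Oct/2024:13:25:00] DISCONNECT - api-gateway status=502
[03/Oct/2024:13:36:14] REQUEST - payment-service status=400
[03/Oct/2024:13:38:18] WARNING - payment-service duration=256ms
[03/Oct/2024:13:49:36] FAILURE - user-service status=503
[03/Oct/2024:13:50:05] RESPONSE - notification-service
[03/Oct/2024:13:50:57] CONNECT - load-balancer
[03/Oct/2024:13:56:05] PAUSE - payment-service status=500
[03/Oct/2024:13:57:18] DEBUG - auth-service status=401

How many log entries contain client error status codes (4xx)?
2

To find matching entries:

1. Pattern to match: client error status codes (4xx)
2. Scan each log entry for the pattern
3. Count matches: 2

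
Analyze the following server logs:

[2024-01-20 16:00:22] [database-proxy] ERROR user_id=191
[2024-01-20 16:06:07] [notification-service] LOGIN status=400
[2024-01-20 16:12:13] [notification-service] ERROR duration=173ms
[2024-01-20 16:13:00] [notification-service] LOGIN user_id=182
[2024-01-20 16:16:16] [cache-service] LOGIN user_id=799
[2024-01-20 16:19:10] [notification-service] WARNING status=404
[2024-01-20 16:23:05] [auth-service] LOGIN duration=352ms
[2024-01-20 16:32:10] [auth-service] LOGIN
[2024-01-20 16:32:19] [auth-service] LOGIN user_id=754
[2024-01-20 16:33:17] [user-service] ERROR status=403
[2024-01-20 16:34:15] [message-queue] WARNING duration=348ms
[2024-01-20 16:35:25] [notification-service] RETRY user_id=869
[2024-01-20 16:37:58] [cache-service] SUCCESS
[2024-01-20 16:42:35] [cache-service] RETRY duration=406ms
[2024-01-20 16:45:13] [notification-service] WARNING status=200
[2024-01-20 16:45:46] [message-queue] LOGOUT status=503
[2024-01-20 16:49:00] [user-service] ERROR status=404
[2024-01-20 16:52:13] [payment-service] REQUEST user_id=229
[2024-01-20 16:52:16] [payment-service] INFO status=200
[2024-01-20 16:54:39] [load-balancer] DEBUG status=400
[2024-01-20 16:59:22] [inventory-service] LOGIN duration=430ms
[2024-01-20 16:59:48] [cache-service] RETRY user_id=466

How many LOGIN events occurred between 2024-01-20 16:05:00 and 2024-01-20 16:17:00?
3

To count events in the time window:

1. Window boundaries: 2024-01-20 16:05:00 to 2024-01-20 16:17:00
2. Filter for LOGIN events within this window
3. Count matching events: 3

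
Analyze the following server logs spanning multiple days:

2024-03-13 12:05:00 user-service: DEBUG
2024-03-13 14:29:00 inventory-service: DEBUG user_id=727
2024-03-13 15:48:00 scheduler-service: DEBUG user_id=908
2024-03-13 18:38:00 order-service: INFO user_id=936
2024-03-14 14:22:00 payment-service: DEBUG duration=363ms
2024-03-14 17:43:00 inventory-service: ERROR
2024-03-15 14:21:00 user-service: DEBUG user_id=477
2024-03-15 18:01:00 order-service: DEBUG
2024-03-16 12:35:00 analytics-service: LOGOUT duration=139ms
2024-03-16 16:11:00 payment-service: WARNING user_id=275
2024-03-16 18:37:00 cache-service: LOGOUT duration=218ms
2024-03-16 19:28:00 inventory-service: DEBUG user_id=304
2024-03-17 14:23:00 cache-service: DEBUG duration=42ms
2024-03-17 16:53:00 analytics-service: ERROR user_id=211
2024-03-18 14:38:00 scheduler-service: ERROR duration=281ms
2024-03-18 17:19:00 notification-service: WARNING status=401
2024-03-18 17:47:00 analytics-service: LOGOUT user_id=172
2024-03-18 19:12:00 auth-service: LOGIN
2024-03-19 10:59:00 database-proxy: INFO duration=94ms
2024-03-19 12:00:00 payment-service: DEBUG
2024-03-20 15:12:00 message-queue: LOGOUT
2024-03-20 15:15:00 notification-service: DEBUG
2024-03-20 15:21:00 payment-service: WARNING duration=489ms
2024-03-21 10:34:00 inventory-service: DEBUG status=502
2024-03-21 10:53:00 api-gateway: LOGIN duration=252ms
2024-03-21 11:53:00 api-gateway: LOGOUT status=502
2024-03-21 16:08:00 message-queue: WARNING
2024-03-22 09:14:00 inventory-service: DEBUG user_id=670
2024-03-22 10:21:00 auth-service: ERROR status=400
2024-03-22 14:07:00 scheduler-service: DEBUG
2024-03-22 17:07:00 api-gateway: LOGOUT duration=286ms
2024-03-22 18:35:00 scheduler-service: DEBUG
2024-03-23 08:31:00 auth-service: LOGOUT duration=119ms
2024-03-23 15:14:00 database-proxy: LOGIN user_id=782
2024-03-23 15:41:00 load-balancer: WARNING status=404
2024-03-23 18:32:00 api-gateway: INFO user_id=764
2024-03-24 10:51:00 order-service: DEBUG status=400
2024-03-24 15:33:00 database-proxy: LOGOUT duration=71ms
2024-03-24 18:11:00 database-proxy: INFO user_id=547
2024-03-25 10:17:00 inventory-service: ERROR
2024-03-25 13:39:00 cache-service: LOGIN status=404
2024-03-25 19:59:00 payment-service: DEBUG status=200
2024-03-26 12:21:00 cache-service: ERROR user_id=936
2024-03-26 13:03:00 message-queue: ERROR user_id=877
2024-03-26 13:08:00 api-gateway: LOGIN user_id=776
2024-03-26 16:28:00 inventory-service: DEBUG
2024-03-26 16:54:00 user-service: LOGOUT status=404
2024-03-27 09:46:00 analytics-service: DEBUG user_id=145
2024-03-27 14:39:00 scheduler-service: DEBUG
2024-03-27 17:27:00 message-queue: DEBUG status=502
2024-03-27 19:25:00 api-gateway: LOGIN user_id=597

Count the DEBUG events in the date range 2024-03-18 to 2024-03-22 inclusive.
6

To filter by date range:

1. Date range: 2024-03-18 through 2024-03-22, both dates inclusive
2. Filter for DEBUG events whose date falls in this range
3. Count matching events: 6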